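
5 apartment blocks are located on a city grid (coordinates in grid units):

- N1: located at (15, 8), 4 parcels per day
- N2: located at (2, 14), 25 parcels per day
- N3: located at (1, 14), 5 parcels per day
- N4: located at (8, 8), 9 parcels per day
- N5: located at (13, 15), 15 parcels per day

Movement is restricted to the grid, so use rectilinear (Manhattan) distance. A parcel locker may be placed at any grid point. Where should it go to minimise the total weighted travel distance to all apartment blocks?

(2, 14)

Manhattan distance separates: Σwᵢ(|x−xᵢ|+|y−yᵢ|) = Σwᵢ|x−xᵢ| + Σwᵢ|y−yᵢ|, so x and y are optimised independently as 1-D weighted medians.
Total weight W = 58; half = 29.
x-coordinate, sorted with cumulative weight:
  x=1 (N3, w=5) cum 5
  x=2 (N2, w=25) cum 30  ← median
  x=8 (N4, w=9) cum 39
  x=13 (N5, w=15) cum 54
  x=15 (N1, w=4) cum 58
⇒ x* = 2
y-coordinate, sorted with cumulative weight:
  y=8 (N1, w=4) cum 4
  y=8 (N4, w=9) cum 13
  y=14 (N2, w=25) cum 38  ← median
  y=14 (N3, w=5) cum 43
  y=15 (N5, w=15) cum 58
⇒ y* = 14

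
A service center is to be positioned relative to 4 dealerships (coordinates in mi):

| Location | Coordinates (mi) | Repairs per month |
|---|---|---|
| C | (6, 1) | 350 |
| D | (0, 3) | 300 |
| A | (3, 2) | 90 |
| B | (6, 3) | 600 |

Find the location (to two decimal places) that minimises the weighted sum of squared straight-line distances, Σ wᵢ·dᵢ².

(4.46, 2.41)

The minimiser of Σwᵢ‖p−pᵢ‖² is the weighted centroid p* = (Σwᵢpᵢ)/(Σwᵢ).
Σwᵢ = 1340.
Σwᵢxᵢ = 350·6 + 300·0 + 90·3 + 600·6 = 5970.
Σwᵢyᵢ = 350·1 + 300·3 + 90·2 + 600·3 = 3230.
x* = 5970/1340 = 4.46, y* = 3230/1340 = 2.41.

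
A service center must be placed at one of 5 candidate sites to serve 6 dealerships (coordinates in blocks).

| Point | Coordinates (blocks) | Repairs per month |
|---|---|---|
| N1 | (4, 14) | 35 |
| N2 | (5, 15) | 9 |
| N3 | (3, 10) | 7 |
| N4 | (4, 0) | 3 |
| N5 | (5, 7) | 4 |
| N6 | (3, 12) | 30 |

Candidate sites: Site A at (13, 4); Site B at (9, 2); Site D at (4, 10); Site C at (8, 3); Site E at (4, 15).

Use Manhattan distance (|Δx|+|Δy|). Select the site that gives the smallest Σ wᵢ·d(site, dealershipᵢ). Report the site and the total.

Total weighted distance at each candidate:
  Site A (13, 4): total = 1571
  Site B (9, 2): total = 1383
  Site D (4, 10): total = 337
  Site C (8, 3): total = 1213
  Site E (4, 15): total = 287
Minimum is at Site E with total 287 blocks.

Site E, total 287 blocks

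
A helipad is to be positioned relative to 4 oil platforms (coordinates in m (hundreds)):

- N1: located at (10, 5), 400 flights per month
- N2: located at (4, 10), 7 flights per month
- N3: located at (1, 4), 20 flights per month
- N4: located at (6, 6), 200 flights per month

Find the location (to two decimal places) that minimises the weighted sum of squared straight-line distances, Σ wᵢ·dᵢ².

(8.37, 5.34)

The minimiser of Σwᵢ‖p−pᵢ‖² is the weighted centroid p* = (Σwᵢpᵢ)/(Σwᵢ).
Σwᵢ = 627.
Σwᵢxᵢ = 400·10 + 7·4 + 20·1 + 200·6 = 5248.
Σwᵢyᵢ = 400·5 + 7·10 + 20·4 + 200·6 = 3350.
x* = 5248/627 = 8.37, y* = 3350/627 = 5.34.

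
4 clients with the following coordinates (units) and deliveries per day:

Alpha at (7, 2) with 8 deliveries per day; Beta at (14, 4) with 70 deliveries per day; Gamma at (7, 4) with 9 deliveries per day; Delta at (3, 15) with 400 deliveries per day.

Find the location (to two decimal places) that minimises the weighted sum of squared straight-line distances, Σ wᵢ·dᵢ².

The minimiser of Σwᵢ‖p−pᵢ‖² is the weighted centroid p* = (Σwᵢpᵢ)/(Σwᵢ).
Σwᵢ = 487.
Σwᵢxᵢ = 8·7 + 70·14 + 9·7 + 400·3 = 2299.
Σwᵢyᵢ = 8·2 + 70·4 + 9·4 + 400·15 = 6332.
x* = 2299/487 = 4.72, y* = 6332/487 = 13.00.

(4.72, 13.00)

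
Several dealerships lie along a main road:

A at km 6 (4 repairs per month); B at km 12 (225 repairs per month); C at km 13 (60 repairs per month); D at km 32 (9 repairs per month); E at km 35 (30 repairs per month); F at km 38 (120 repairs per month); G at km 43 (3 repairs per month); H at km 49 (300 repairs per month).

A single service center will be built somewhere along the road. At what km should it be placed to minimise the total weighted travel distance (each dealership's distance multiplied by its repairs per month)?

x = 38

For a sum of weighted absolute distances on a line, the optimum is the weighted median (not the mean). Total weight W = 751; half-weight = 375.5.
Sort by position and accumulate weight:
  km 6 (A, w=4) → cum 4
  km 12 (B, w=225) → cum 229
  km 13 (C, w=60) → cum 289
  km 32 (D, w=9) → cum 298
  km 35 (E, w=30) → cum 328
  km 38 (F, w=120) → cum 448  ≥ 375.5 → median here
  km 43 (G, w=3) → cum 451
  km 49 (H, w=300) → cum 751
Optimal location: km 38.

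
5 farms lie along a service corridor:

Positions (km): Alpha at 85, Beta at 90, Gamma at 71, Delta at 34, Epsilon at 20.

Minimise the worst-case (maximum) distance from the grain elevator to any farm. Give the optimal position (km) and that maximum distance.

location 55, max distance 35

The 1-center on a line is the midpoint of the two extreme points: leftmost at 20, rightmost at 90.
Optimal location = (20 + 90)/2 = 55; maximum distance = (90 − 20)/2 = 35.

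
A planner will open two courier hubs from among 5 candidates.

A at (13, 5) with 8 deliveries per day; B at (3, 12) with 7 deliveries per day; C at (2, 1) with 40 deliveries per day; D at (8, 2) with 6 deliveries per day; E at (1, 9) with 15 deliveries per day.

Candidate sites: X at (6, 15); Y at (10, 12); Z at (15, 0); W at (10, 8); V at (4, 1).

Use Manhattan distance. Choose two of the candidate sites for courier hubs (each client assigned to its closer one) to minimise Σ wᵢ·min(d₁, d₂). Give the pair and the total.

Evaluate every pair (each demand assigned to the nearer of the two):
  {W, V}: total = 385
  {Y, V}: total = 404
  {Z, V}: total = 415
  {X, V}: total = 421
  {X, Z}: total = 877
  {Z, W}: total = 883
  {X, W}: total = 888
  {Y, W}: total = 895
  {Y, Z}: total = 899
  {X, Y}: total = 1079
Best pair: {W, V} with total 385.

{W, V}, total 385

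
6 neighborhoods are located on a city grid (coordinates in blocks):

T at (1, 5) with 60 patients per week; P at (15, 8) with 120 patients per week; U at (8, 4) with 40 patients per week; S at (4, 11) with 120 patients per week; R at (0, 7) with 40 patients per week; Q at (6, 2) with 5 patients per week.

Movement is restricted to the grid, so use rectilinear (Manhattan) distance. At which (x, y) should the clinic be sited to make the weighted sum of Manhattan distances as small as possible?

(4, 8)

Manhattan distance separates: Σwᵢ(|x−xᵢ|+|y−yᵢ|) = Σwᵢ|x−xᵢ| + Σwᵢ|y−yᵢ|, so x and y are optimised independently as 1-D weighted medians.
Total weight W = 385; half = 192.5.
x-coordinate, sorted with cumulative weight:
  x=0 (R, w=40) cum 40
  x=1 (T, w=60) cum 100
  x=4 (S, w=120) cum 220  ← median
  x=6 (Q, w=5) cum 225
  x=8 (U, w=40) cum 265
  x=15 (P, w=120) cum 385
⇒ x* = 4
y-coordinate, sorted with cumulative weight:
  y=2 (Q, w=5) cum 5
  y=4 (U, w=40) cum 45
  y=5 (T, w=60) cum 105
  y=7 (R, w=40) cum 145
  y=8 (P, w=120) cum 265  ← median
  y=11 (S, w=120) cum 385
⇒ y* = 8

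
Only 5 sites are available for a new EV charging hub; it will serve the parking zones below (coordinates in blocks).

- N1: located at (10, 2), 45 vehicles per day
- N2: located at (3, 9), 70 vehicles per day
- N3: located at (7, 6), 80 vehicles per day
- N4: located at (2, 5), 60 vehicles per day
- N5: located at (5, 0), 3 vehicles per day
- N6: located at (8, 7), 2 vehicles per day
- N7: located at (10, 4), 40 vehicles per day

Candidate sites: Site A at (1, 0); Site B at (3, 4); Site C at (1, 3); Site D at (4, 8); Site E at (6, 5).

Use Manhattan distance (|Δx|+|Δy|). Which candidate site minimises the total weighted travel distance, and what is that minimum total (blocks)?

Total weighted distance at each candidate:
  Site A (1, 0): total = 3145
  Site B (3, 4): total = 1669
  Site C (1, 3): total = 2353
  Site D (4, 8): total = 1817
  Site E (6, 5): total = 1431
Minimum is at Site E with total 1431 blocks.

Site E, total 1431 blocks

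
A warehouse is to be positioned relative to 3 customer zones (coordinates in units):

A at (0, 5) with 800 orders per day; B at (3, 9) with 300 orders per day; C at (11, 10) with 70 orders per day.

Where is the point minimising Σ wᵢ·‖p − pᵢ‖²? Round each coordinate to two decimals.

The minimiser of Σwᵢ‖p−pᵢ‖² is the weighted centroid p* = (Σwᵢpᵢ)/(Σwᵢ).
Σwᵢ = 1170.
Σwᵢxᵢ = 800·0 + 300·3 + 70·11 = 1670.
Σwᵢyᵢ = 800·5 + 300·9 + 70·10 = 7400.
x* = 1670/1170 = 1.43, y* = 7400/1170 = 6.32.

(1.43, 6.32)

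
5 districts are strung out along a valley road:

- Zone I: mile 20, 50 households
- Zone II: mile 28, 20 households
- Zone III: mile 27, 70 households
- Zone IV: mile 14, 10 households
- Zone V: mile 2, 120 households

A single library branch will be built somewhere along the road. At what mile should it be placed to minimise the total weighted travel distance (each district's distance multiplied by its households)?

x = 20

For a sum of weighted absolute distances on a line, the optimum is the weighted median (not the mean). Total weight W = 270; half-weight = 135.
Sort by position and accumulate weight:
  mile 2 (Zone V, w=120) → cum 120
  mile 14 (Zone IV, w=10) → cum 130
  mile 20 (Zone I, w=50) → cum 180  ≥ 135 → median here
  mile 27 (Zone III, w=70) → cum 250
  mile 28 (Zone II, w=20) → cum 270
Optimal location: mile 20.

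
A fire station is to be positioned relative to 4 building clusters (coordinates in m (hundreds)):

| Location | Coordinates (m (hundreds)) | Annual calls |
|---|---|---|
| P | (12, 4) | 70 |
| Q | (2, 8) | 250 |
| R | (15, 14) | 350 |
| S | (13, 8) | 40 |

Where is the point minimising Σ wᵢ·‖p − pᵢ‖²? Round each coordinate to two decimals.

The minimiser of Σwᵢ‖p−pᵢ‖² is the weighted centroid p* = (Σwᵢpᵢ)/(Σwᵢ).
Σwᵢ = 710.
Σwᵢxᵢ = 70·12 + 250·2 + 350·15 + 40·13 = 7110.
Σwᵢyᵢ = 70·4 + 250·8 + 350·14 + 40·8 = 7500.
x* = 7110/710 = 10.01, y* = 7500/710 = 10.56.

(10.01, 10.56)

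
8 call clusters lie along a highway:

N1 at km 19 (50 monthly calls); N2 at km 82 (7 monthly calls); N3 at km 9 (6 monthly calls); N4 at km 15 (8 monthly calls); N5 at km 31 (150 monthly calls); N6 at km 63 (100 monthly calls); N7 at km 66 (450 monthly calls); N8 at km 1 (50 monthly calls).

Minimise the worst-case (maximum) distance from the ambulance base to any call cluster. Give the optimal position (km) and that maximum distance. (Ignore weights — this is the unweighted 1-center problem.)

location 41.5, max distance 40.5

The 1-center on a line is the midpoint of the two extreme points: leftmost at 1, rightmost at 82.
Optimal location = (1 + 82)/2 = 41.5; maximum distance = (82 − 1)/2 = 40.5.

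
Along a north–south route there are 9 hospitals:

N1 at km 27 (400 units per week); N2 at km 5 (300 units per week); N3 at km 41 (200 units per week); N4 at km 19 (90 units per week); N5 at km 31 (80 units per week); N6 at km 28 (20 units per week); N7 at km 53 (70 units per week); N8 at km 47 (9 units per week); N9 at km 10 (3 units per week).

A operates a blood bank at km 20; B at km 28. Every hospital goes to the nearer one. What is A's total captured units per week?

393

The indifferent point is the midpoint (20+28)/2 = 24; hospitals left of it (closer to A at 20) go to A, those right go to B.
  N2 at 5 (w=300) → A
  N9 at 10 (w=3) → A
  N4 at 19 (w=90) → A
  N1 at 27 (w=400) → B
  N6 at 28 (w=20) → B
  N5 at 31 (w=80) → B
  N3 at 41 (w=200) → B
  N8 at 47 (w=9) → B
  N7 at 53 (w=70) → B
A captures 393; B captures 779.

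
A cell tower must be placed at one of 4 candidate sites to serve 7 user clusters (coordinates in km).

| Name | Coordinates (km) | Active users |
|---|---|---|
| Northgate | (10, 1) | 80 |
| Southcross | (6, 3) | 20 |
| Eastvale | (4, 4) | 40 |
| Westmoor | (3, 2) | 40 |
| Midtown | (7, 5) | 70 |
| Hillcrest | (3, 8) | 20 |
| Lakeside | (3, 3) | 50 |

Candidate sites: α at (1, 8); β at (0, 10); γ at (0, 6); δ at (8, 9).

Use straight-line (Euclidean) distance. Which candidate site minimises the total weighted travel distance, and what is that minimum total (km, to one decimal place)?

Total weighted distance at each candidate:
  α (1, 8): total = 2285.4
  β (0, 10): total = 2945.9
  γ (0, 6): total = 2186.7
  δ (8, 9): total = 2167.5
Minimum is at δ with total 2167.5 km.

δ, total 2167.5 km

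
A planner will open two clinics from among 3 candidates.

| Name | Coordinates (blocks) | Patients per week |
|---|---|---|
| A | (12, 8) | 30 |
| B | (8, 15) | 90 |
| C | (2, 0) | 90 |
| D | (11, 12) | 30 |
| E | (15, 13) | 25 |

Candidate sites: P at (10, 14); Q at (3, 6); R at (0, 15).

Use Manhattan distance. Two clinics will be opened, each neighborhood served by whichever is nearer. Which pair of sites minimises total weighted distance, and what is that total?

Evaluate every pair (each demand assigned to the nearer of the two):
  {P, Q}: total = 1380
  {P, R}: total = 2280
  {Q, R}: total = 2525
Best pair: {P, Q} with total 1380.

{P, Q}, total 1380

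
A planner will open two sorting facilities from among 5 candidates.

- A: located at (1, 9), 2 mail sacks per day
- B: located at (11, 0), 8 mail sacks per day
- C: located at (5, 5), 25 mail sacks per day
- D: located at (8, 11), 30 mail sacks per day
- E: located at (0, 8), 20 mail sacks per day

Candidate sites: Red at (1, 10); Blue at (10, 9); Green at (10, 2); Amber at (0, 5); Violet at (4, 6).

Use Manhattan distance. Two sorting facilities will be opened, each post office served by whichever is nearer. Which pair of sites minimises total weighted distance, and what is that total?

Evaluate every pair (each demand assigned to the nearer of the two):
  {Blue, Violet}: total = 382
  {Blue, Amber}: total = 395
  {Red, Violet}: total = 456
  {Green, Violet}: total = 476
  {Red, Blue}: total = 487
  {Amber, Violet}: total = 494
  {Red, Green}: total = 526
  {Green, Amber}: total = 549
  {Red, Amber}: total = 555
  {Blue, Green}: total = 582
Best pair: {Blue, Violet} with total 382.

{Blue, Violet}, total 382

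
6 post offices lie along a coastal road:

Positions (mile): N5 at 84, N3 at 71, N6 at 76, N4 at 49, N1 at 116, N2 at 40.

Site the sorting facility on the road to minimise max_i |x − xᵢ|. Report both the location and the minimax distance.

The 1-center on a line is the midpoint of the two extreme points: leftmost at 40, rightmost at 116.
Optimal location = (40 + 116)/2 = 78; maximum distance = (116 − 40)/2 = 38.

location 78, max distance 38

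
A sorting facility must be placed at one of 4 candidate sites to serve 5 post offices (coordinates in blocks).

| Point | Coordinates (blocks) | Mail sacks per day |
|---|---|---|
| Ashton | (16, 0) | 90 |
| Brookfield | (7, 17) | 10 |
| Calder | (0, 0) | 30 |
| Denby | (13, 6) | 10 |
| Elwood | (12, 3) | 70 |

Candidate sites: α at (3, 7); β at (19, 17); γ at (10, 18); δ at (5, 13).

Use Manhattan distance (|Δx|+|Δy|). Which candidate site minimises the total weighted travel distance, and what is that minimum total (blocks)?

α, total 3260 blocks

Total weighted distance at each candidate:
  α (3, 7): total = 3260
  β (19, 17): total = 4640
  γ (10, 18): total = 4380
  δ (5, 13): total = 4100
Minimum is at α with total 3260 blocks.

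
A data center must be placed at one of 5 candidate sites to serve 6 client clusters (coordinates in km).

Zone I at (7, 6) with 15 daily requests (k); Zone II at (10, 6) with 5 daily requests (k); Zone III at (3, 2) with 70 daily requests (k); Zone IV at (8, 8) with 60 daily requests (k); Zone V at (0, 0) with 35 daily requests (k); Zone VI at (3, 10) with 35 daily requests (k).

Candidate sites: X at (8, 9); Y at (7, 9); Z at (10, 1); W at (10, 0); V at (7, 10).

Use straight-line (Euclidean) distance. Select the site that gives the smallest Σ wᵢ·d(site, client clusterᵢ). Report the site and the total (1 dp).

Total weighted distance at each candidate:
  X (8, 9): total = 1327.5
  Y (7, 9): total = 1258.8
  Z (10, 1): total = 1795.1
  W (10, 0): total = 1912.2
  V (7, 10): total = 1412.5
Minimum is at Y with total 1258.8 km.

Y, total 1258.8 km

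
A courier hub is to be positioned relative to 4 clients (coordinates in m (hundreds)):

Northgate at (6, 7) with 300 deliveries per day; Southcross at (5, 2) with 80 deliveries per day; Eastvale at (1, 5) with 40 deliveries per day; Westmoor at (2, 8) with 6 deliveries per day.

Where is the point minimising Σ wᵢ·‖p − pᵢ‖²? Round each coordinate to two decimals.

(5.29, 5.89)

The minimiser of Σwᵢ‖p−pᵢ‖² is the weighted centroid p* = (Σwᵢpᵢ)/(Σwᵢ).
Σwᵢ = 426.
Σwᵢxᵢ = 300·6 + 80·5 + 40·1 + 6·2 = 2252.
Σwᵢyᵢ = 300·7 + 80·2 + 40·5 + 6·8 = 2508.
x* = 2252/426 = 5.29, y* = 2508/426 = 5.89.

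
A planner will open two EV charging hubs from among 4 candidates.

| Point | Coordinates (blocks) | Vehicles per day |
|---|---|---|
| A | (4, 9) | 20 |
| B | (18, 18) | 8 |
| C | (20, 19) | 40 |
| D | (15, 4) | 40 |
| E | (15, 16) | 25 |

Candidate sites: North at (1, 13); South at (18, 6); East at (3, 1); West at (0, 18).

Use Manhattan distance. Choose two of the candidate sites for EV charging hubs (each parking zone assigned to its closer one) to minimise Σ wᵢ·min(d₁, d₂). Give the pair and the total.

Evaluate every pair (each demand assigned to the nearer of the two):
  {North, South}: total = 1361
  {South, East}: total = 1401
  {South, West}: total = 1481
  {East, West}: total = 2189
  {North, East}: total = 2341
  {North, West}: total = 2469
Best pair: {North, South} with total 1361.

{North, South}, total 1361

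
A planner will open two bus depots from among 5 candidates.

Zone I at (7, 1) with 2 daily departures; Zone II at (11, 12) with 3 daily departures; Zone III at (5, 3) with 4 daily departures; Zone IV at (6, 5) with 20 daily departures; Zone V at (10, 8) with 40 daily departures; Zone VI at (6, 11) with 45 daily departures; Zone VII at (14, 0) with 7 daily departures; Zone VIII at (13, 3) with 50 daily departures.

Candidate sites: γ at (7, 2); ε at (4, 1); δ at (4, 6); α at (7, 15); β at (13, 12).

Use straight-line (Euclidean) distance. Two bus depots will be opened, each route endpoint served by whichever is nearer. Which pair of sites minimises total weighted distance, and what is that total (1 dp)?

{γ, α}, total 898.2

Evaluate every pair (each demand assigned to the nearer of the two):
  {γ, α}: total = 898.2
  {γ, δ}: total = 933.7
  {γ, β}: total = 953.5
  {δ, β}: total = 1049.0
  {δ, α}: total = 1078.5
  {ε, δ}: total = 1114.0
  {γ, ε}: total = 1137.4
  {ε, α}: total = 1140.9
  {ε, β}: total = 1148.9
  {α, β}: total = 1197.0
Best pair: {γ, α} with total 898.2.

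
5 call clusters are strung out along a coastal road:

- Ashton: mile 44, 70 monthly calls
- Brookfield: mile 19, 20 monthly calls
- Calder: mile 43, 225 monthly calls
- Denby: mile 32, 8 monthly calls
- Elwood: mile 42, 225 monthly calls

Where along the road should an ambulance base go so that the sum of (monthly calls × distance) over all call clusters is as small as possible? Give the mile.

x = 43

For a sum of weighted absolute distances on a line, the optimum is the weighted median (not the mean). Total weight W = 548; half-weight = 274.
Sort by position and accumulate weight:
  mile 19 (Brookfield, w=20) → cum 20
  mile 32 (Denby, w=8) → cum 28
  mile 42 (Elwood, w=225) → cum 253
  mile 43 (Calder, w=225) → cum 478  ≥ 274 → median here
  mile 44 (Ashton, w=70) → cum 548
Optimal location: mile 43.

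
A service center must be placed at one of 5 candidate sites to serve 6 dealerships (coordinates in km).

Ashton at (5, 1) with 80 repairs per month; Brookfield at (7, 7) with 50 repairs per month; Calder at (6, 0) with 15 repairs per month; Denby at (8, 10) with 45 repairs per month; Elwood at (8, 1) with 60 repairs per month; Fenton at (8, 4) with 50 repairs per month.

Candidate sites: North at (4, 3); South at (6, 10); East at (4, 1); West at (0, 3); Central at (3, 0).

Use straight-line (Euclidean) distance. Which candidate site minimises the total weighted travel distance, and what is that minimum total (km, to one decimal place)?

Total weighted distance at each candidate:
  North (4, 3): total = 1320.3
  South (6, 10): total = 1991.9
  East (4, 1): total = 1382.1
  West (0, 3): total = 2310.8
  Central (3, 0): total = 1756.2
Minimum is at North with total 1320.3 km.

North, total 1320.3 km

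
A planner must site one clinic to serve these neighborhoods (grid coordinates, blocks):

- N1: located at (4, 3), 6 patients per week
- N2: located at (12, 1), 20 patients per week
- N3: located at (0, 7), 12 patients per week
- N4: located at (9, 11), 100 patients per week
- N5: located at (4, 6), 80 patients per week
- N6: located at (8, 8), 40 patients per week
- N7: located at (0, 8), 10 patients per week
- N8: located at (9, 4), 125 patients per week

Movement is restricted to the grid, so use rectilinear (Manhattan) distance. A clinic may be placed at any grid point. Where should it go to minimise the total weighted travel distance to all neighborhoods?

Manhattan distance separates: Σwᵢ(|x−xᵢ|+|y−yᵢ|) = Σwᵢ|x−xᵢ| + Σwᵢ|y−yᵢ|, so x and y are optimised independently as 1-D weighted medians.
Total weight W = 393; half = 196.5.
x-coordinate, sorted with cumulative weight:
  x=0 (N3, w=12) cum 12
  x=0 (N7, w=10) cum 22
  x=4 (N1, w=6) cum 28
  x=4 (N5, w=80) cum 108
  x=8 (N6, w=40) cum 148
  x=9 (N4, w=100) cum 248  ← median
  x=9 (N8, w=125) cum 373
  x=12 (N2, w=20) cum 393
⇒ x* = 9
y-coordinate, sorted with cumulative weight:
  y=1 (N2, w=20) cum 20
  y=3 (N1, w=6) cum 26
  y=4 (N8, w=125) cum 151
  y=6 (N5, w=80) cum 231  ← median
  y=7 (N3, w=12) cum 243
  y=8 (N6, w=40) cum 283
  y=8 (N7, w=10) cum 293
  y=11 (N4, w=100) cum 393
⇒ y* = 6

(9, 6)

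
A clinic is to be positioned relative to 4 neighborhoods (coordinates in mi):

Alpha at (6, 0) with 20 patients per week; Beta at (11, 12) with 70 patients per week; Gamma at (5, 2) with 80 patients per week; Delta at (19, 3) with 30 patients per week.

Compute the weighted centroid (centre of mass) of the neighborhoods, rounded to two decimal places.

(9.30, 5.45)

The minimiser of Σwᵢ‖p−pᵢ‖² is the weighted centroid p* = (Σwᵢpᵢ)/(Σwᵢ).
Σwᵢ = 200.
Σwᵢxᵢ = 20·6 + 70·11 + 80·5 + 30·19 = 1860.
Σwᵢyᵢ = 20·0 + 70·12 + 80·2 + 30·3 = 1090.
x* = 1860/200 = 9.30, y* = 1090/200 = 5.45.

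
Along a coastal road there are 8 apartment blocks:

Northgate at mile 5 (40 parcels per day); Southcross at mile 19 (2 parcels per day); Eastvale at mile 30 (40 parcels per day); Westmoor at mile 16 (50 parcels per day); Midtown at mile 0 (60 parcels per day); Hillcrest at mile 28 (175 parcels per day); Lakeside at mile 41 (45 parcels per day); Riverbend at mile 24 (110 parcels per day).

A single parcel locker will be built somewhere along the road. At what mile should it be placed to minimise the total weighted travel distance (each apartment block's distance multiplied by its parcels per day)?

For a sum of weighted absolute distances on a line, the optimum is the weighted median (not the mean). Total weight W = 522; half-weight = 261.
Sort by position and accumulate weight:
  mile 0 (Midtown, w=60) → cum 60
  mile 5 (Northgate, w=40) → cum 100
  mile 16 (Westmoor, w=50) → cum 150
  mile 19 (Southcross, w=2) → cum 152
  mile 24 (Riverbend, w=110) → cum 262  ≥ 261 → median here
  mile 28 (Hillcrest, w=175) → cum 437
  mile 30 (Eastvale, w=40) → cum 477
  mile 41 (Lakeside, w=45) → cum 522
Optimal location: mile 24.

x = 24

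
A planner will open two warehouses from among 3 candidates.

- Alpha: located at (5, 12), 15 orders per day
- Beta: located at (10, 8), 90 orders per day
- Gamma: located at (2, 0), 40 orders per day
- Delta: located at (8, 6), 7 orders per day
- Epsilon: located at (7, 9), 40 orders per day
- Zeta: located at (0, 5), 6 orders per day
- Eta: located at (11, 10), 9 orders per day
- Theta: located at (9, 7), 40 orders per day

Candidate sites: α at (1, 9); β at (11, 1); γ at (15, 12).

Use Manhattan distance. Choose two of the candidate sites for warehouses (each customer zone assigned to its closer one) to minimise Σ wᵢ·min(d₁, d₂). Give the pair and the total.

{α, β}, total 1952

Evaluate every pair (each demand assigned to the nearer of the two):
  {α, β}: total = 1952
  {α, γ}: total = 2109
  {β, γ}: total = 2230
Best pair: {α, β} with total 1952.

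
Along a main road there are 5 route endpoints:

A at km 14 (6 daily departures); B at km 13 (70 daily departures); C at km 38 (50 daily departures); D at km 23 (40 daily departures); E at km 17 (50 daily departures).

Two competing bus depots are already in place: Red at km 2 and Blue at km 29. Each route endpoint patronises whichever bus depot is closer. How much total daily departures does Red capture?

76

The indifferent point is the midpoint (2+29)/2 = 15.5; route endpoints left of it (closer to Red at 2) go to Red, those right go to Blue.
  B at 13 (w=70) → Red
  A at 14 (w=6) → Red
  E at 17 (w=50) → Blue
  D at 23 (w=40) → Blue
  C at 38 (w=50) → Blue
Red captures 76; Blue captures 140.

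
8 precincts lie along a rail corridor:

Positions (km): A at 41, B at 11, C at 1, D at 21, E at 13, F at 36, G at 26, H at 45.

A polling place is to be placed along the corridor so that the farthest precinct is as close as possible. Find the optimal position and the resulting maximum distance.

location 23, max distance 22

The 1-center on a line is the midpoint of the two extreme points: leftmost at 1, rightmost at 45.
Optimal location = (1 + 45)/2 = 23; maximum distance = (45 − 1)/2 = 22.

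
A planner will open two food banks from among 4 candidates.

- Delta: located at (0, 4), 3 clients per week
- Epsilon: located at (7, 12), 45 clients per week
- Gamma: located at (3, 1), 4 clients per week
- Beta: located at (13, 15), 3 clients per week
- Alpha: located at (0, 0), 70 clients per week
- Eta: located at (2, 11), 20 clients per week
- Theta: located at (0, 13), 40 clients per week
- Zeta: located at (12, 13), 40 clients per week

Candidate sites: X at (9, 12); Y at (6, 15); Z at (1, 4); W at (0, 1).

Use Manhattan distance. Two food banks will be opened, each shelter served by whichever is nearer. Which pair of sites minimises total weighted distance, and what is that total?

Evaluate every pair (each demand assigned to the nearer of the two):
  {X, W}: total = 922
  {Y, W}: total = 1092
  {X, Z}: total = 1204
  {Y, Z}: total = 1374
  {Z, W}: total = 2144
  {X, Y}: total = 2340
Best pair: {X, W} with total 922.

{X, W}, total 922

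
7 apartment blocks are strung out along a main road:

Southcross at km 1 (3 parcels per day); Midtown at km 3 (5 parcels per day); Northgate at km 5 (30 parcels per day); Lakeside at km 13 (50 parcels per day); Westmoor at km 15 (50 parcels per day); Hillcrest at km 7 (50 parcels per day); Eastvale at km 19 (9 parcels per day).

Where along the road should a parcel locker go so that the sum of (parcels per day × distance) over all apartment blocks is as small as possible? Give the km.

For a sum of weighted absolute distances on a line, the optimum is the weighted median (not the mean). Total weight W = 197; half-weight = 98.5.
Sort by position and accumulate weight:
  km 1 (Southcross, w=3) → cum 3
  km 3 (Midtown, w=5) → cum 8
  km 5 (Northgate, w=30) → cum 38
  km 7 (Hillcrest, w=50) → cum 88
  km 13 (Lakeside, w=50) → cum 138  ≥ 98.5 → median here
  km 15 (Westmoor, w=50) → cum 188
  km 19 (Eastvale, w=9) → cum 197
Optimal location: km 13.

x = 13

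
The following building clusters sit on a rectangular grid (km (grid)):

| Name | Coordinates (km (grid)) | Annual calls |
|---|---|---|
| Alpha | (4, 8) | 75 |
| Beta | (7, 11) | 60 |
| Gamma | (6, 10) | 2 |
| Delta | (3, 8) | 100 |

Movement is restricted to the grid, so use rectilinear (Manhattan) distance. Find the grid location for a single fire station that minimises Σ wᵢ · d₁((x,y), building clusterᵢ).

(4, 8)

Manhattan distance separates: Σwᵢ(|x−xᵢ|+|y−yᵢ|) = Σwᵢ|x−xᵢ| + Σwᵢ|y−yᵢ|, so x and y are optimised independently as 1-D weighted medians.
Total weight W = 237; half = 118.5.
x-coordinate, sorted with cumulative weight:
  x=3 (Delta, w=100) cum 100
  x=4 (Alpha, w=75) cum 175  ← median
  x=6 (Gamma, w=2) cum 177
  x=7 (Beta, w=60) cum 237
⇒ x* = 4
y-coordinate, sorted with cumulative weight:
  y=8 (Alpha, w=75) cum 75
  y=8 (Delta, w=100) cum 175  ← median
  y=10 (Gamma, w=2) cum 177
  y=11 (Beta, w=60) cum 237
⇒ y* = 8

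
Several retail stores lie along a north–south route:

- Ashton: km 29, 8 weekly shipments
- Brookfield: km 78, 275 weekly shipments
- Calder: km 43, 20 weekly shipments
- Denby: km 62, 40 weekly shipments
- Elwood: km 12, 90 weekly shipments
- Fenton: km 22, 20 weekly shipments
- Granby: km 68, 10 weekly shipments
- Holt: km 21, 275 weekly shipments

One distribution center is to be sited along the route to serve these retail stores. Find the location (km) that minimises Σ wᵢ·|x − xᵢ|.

x = 22

For a sum of weighted absolute distances on a line, the optimum is the weighted median (not the mean). Total weight W = 738; half-weight = 369.
Sort by position and accumulate weight:
  km 12 (Elwood, w=90) → cum 90
  km 21 (Holt, w=275) → cum 365
  km 22 (Fenton, w=20) → cum 385  ≥ 369 → median here
  km 29 (Ashton, w=8) → cum 393
  km 43 (Calder, w=20) → cum 413
  km 62 (Denby, w=40) → cum 453
  km 68 (Granby, w=10) → cum 463
  km 78 (Brookfield, w=275) → cum 738
Optimal location: km 22.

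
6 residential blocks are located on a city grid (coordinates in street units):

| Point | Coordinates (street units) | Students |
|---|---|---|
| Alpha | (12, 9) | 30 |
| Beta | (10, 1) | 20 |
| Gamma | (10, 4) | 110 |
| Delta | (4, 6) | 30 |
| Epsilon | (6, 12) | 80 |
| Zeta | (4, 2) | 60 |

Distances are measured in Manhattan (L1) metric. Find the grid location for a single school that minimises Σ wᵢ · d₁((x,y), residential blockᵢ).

(6, 4)

Manhattan distance separates: Σwᵢ(|x−xᵢ|+|y−yᵢ|) = Σwᵢ|x−xᵢ| + Σwᵢ|y−yᵢ|, so x and y are optimised independently as 1-D weighted medians.
Total weight W = 330; half = 165.
x-coordinate, sorted with cumulative weight:
  x=4 (Delta, w=30) cum 30
  x=4 (Zeta, w=60) cum 90
  x=6 (Epsilon, w=80) cum 170  ← median
  x=10 (Beta, w=20) cum 190
  x=10 (Gamma, w=110) cum 300
  x=12 (Alpha, w=30) cum 330
⇒ x* = 6
y-coordinate, sorted with cumulative weight:
  y=1 (Beta, w=20) cum 20
  y=2 (Zeta, w=60) cum 80
  y=4 (Gamma, w=110) cum 190  ← median
  y=6 (Delta, w=30) cum 220
  y=9 (Alpha, w=30) cum 250
  y=12 (Epsilon, w=80) cum 330
⇒ y* = 4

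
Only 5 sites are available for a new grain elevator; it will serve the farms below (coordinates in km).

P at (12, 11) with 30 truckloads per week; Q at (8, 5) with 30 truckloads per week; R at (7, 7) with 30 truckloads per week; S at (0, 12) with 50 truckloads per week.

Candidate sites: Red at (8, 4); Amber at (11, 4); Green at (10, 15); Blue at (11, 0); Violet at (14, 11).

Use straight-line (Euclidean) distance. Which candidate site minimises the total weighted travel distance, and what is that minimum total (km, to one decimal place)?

Red, total 932.4 km

Total weighted distance at each candidate:
  Red (8, 4): total = 932.4
  Amber (11, 4): total = 1137.1
  Green (10, 15): total = 1218.4
  Blue (11, 0): total = 1562.1
  Violet (14, 11): total = 1258.2
Minimum is at Red with total 932.4 km.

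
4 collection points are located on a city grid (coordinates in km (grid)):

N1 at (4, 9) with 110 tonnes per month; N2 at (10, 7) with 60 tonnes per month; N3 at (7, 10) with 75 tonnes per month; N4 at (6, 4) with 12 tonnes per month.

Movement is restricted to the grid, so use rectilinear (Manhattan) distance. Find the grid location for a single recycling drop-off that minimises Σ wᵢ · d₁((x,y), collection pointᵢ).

Manhattan distance separates: Σwᵢ(|x−xᵢ|+|y−yᵢ|) = Σwᵢ|x−xᵢ| + Σwᵢ|y−yᵢ|, so x and y are optimised independently as 1-D weighted medians.
Total weight W = 257; half = 128.5.
x-coordinate, sorted with cumulative weight:
  x=4 (N1, w=110) cum 110
  x=6 (N4, w=12) cum 122
  x=7 (N3, w=75) cum 197  ← median
  x=10 (N2, w=60) cum 257
⇒ x* = 7
y-coordinate, sorted with cumulative weight:
  y=4 (N4, w=12) cum 12
  y=7 (N2, w=60) cum 72
  y=9 (N1, w=110) cum 182  ← median
  y=10 (N3, w=75) cum 257
⇒ y* = 9

(7, 9)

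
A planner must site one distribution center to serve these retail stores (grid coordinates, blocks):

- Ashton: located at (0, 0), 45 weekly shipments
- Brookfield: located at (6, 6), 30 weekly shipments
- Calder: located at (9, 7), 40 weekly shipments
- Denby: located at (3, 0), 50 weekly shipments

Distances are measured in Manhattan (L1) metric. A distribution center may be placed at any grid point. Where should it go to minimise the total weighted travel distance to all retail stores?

(3, 0)

Manhattan distance separates: Σwᵢ(|x−xᵢ|+|y−yᵢ|) = Σwᵢ|x−xᵢ| + Σwᵢ|y−yᵢ|, so x and y are optimised independently as 1-D weighted medians.
Total weight W = 165; half = 82.5.
x-coordinate, sorted with cumulative weight:
  x=0 (Ashton, w=45) cum 45
  x=3 (Denby, w=50) cum 95  ← median
  x=6 (Brookfield, w=30) cum 125
  x=9 (Calder, w=40) cum 165
⇒ x* = 3
y-coordinate, sorted with cumulative weight:
  y=0 (Ashton, w=45) cum 45
  y=0 (Denby, w=50) cum 95  ← median
  y=6 (Brookfield, w=30) cum 125
  y=7 (Calder, w=40) cum 165
⇒ y* = 0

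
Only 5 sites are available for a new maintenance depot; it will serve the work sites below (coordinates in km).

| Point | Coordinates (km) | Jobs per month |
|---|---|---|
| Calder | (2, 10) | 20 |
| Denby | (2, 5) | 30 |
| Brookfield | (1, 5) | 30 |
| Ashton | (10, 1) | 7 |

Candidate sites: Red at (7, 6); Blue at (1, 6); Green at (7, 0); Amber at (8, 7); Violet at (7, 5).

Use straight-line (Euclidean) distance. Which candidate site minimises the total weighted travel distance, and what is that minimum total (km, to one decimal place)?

Blue, total 227.0 km

Total weighted distance at each candidate:
  Red (7, 6): total = 504.3
  Blue (1, 6): total = 227.0
  Green (7, 0): total = 692.2
  Amber (8, 7): total = 586.6
  Violet (7, 5): total = 506.4
Minimum is at Blue with total 227.0 km.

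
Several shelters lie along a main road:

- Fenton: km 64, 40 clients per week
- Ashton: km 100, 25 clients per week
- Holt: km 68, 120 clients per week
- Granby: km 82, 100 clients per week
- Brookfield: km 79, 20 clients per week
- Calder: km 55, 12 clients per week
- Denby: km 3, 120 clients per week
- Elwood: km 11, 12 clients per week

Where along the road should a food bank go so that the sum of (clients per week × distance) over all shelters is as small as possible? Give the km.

x = 68

For a sum of weighted absolute distances on a line, the optimum is the weighted median (not the mean). Total weight W = 449; half-weight = 224.5.
Sort by position and accumulate weight:
  km 3 (Denby, w=120) → cum 120
  km 11 (Elwood, w=12) → cum 132
  km 55 (Calder, w=12) → cum 144
  km 64 (Fenton, w=40) → cum 184
  km 68 (Holt, w=120) → cum 304  ≥ 224.5 → median here
  km 79 (Brookfield, w=20) → cum 324
  km 82 (Granby, w=100) → cum 424
  km 100 (Ashton, w=25) → cum 449
Optimal location: km 68.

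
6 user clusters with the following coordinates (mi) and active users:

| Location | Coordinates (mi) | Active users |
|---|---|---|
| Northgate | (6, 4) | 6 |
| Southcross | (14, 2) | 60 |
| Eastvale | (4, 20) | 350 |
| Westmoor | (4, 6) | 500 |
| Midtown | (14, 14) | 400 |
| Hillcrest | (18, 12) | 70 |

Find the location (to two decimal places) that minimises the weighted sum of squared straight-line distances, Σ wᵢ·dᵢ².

(8.03, 11.97)

The minimiser of Σwᵢ‖p−pᵢ‖² is the weighted centroid p* = (Σwᵢpᵢ)/(Σwᵢ).
Σwᵢ = 1386.
Σwᵢxᵢ = 6·6 + 60·14 + 350·4 + 500·4 + 400·14 + 70·18 = 11136.
Σwᵢyᵢ = 6·4 + 60·2 + 350·20 + 500·6 + 400·14 + 70·12 = 16584.
x* = 11136/1386 = 8.03, y* = 16584/1386 = 11.97.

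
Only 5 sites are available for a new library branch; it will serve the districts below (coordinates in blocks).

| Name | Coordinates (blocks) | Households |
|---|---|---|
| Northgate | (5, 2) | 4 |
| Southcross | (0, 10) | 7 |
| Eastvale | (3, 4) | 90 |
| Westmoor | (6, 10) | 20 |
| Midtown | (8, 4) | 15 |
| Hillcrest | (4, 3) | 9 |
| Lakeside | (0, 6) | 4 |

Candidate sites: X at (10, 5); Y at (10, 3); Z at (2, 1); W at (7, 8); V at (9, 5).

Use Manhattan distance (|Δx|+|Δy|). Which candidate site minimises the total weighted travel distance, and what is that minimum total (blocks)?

Z, total 912 blocks

Total weighted distance at each candidate:
  X (10, 5): total = 1198
  Y (10, 3): total = 1234
  Z (2, 1): total = 912
  W (7, 8): total = 1058
  V (9, 5): total = 1049
Minimum is at Z with total 912 blocks.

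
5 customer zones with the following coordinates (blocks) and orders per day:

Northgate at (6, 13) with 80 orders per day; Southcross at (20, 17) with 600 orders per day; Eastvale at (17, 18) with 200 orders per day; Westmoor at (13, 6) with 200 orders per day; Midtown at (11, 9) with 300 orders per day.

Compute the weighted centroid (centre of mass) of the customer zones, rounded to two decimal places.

The minimiser of Σwᵢ‖p−pᵢ‖² is the weighted centroid p* = (Σwᵢpᵢ)/(Σwᵢ).
Σwᵢ = 1380.
Σwᵢxᵢ = 80·6 + 600·20 + 200·17 + 200·13 + 300·11 = 21780.
Σwᵢyᵢ = 80·13 + 600·17 + 200·18 + 200·6 + 300·9 = 18740.
x* = 21780/1380 = 15.78, y* = 18740/1380 = 13.58.

(15.78, 13.58)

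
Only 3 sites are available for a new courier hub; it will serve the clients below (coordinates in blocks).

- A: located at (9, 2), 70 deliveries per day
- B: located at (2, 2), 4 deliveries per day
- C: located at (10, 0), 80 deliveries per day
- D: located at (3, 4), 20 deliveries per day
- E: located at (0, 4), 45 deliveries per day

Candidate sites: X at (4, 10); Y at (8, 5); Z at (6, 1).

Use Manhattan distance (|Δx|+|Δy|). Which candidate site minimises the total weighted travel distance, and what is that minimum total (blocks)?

Total weighted distance at each candidate:
  X (4, 10): total = 2820
  Y (8, 5): total = 1401
  Z (6, 1): total = 1225
Minimum is at Z with total 1225 blocks.

Z, total 1225 blocks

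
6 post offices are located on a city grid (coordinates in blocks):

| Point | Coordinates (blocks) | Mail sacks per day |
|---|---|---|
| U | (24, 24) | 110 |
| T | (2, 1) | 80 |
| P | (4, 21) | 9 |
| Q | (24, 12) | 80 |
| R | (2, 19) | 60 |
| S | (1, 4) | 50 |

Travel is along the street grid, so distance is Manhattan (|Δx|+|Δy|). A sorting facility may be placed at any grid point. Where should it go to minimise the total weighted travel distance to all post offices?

Manhattan distance separates: Σwᵢ(|x−xᵢ|+|y−yᵢ|) = Σwᵢ|x−xᵢ| + Σwᵢ|y−yᵢ|, so x and y are optimised independently as 1-D weighted medians.
Total weight W = 389; half = 194.5.
x-coordinate, sorted with cumulative weight:
  x=1 (S, w=50) cum 50
  x=2 (T, w=80) cum 130
  x=2 (R, w=60) cum 190
  x=4 (P, w=9) cum 199  ← median
  x=24 (U, w=110) cum 309
  x=24 (Q, w=80) cum 389
⇒ x* = 4
y-coordinate, sorted with cumulative weight:
  y=1 (T, w=80) cum 80
  y=4 (S, w=50) cum 130
  y=12 (Q, w=80) cum 210  ← median
  y=19 (R, w=60) cum 270
  y=21 (P, w=9) cum 279
  y=24 (U, w=110) cum 389
⇒ y* = 12

(4, 12)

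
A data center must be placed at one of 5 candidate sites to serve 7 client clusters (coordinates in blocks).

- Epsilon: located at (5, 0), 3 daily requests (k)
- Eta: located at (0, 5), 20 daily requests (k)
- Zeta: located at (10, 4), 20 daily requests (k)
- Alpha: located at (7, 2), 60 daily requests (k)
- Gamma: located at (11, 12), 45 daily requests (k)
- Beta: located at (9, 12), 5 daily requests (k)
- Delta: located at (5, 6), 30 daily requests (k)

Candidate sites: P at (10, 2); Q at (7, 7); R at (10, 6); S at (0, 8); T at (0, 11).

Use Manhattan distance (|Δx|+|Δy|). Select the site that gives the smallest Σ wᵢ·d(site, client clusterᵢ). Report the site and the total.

Total weighted distance at each candidate:
  P (10, 2): total = 1321
  Q (7, 7): total = 1157
  R (10, 6): total = 1213
  S (0, 8): total = 2109
  T (0, 11): total = 2358
Minimum is at Q with total 1157 blocks.

Q, total 1157 blocks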